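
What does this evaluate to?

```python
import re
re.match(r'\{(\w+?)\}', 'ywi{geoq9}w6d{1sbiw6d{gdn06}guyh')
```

None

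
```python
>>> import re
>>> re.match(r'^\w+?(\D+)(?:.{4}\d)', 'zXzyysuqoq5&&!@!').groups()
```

('Xzyys',)

The pattern matches anchored at the start of the string; then one or more of a word character (lazy); then one or more of a non-digit (captured); then exactly 4 of any character, then a digit (non-capturing group).
With `match`, the pattern is implicitly anchored at the beginning.
The match spans [0:11] → 'zXzyysuqoq5'.
Captured: group 1 = 'Xzyys'.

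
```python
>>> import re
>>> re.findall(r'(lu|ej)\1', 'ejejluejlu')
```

['ej']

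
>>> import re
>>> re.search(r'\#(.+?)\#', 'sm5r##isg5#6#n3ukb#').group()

`search` walks the string left to right and returns the first match it finds.
The match spans [4:11] → '##isg5#'.
Captured: group 1 = '#isg5'.

'##isg5#'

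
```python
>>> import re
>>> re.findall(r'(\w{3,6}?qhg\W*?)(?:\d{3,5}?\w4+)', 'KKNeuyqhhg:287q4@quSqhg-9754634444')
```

Pattern: 3 to 6 of a word character (lazy), then the literal 'qhg', then zero or more of a non-word character (lazy) (captured); then 3 to 5 of a digit (lazy), then a word character, then one or more of a literal '4' (non-capturing group).
One capturing group, so `findall` returns just the captured substring from the one match — 1 in all.

['quSqhg-']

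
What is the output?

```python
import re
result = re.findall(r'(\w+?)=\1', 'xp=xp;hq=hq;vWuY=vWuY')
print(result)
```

After group 1 captures some text, `\1` only succeeds where that same text appears again.
One capturing group, so `findall` returns just the captured substring from each match — 3 in all.

['xp', 'hq', 'vWuY']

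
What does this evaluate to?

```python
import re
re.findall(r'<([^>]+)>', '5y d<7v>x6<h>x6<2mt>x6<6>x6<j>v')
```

`findall` collects group 1 from each match (5 total).

['7v', 'h', '2mt', '6', 'j']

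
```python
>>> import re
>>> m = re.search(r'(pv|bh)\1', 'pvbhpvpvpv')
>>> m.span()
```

(4, 8)

A backreference is literal: `\1` must see the identical characters the first group matched.
`search` walks the string left to right and returns the first match it finds.
The match spans [4:8] → 'pvpv'.
Captured: group 1 = 'pv'.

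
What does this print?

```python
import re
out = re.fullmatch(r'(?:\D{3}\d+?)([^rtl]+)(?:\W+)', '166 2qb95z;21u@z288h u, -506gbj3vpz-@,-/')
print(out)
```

None

The pattern matches exactly 3 of a non-digit, then one or more of a digit (lazy) (non-capturing group); then one or more of any character except [rtl] (captured); then one or more of a non-word character (non-capturing group).
`re.fullmatch` requires the pattern to consume the entire string.
Here there's no way to consume every character, so the call returns None.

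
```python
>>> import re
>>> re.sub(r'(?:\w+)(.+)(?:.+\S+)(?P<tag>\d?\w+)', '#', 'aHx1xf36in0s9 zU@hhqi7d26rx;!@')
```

`sub` substitutes '#' at each match site.

'#;!@'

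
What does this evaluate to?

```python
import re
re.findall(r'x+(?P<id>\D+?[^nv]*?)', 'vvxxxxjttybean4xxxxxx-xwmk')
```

['j', '-', 'w']

This matches one or more of a literal 'x'; then one or more of a non-digit (lazy), then zero or more of any character except [nv] (lazy) (captured as 'id').
Matches: at [2:7] match 'xxxxj', group 1 = 'j'; at [15:22] match 'xxxxxx-', group 1 = '-'; at [22:24] match 'xw', group 1 = 'w'.
Because there's exactly one group, `findall` drops the full match and keeps group 1 from each hit.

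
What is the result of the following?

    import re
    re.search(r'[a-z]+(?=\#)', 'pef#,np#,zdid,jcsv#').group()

Lookahead/lookbehind check context without consuming it, so the matched span excludes the asserted characters.
The match spans [0:3] → 'pef'.

'pef'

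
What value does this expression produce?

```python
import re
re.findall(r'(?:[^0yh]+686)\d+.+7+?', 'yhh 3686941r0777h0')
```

[' 3686941r0777']

This matches one or more of any character except [0yh], then the literal '686' (non-capturing group); then one or more of a digit, then one or more of any character; then one or more of a literal '7' (lazy).
With no groups in the pattern, `findall` gives back each whole match — 1 here.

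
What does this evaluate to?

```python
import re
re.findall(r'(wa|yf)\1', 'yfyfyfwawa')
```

['yf', 'wa']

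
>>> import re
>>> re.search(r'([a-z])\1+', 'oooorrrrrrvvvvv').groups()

('o',)

The backreference `\1` re-matches whatever the first group consumed, character for character.
Unlike `match`, `search` isn't anchored — it looks for the pattern anywhere in the string.
The match spans [0:4] → 'oooo'.
Captured: group 1 = 'o'.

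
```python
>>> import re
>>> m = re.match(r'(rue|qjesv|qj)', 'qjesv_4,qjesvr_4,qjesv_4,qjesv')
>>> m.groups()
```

('qjesv',)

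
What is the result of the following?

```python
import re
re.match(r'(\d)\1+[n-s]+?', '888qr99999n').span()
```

`re.match` only tries the pattern at the start of the string.
The match spans [0:4] → '888q'.

(0, 4)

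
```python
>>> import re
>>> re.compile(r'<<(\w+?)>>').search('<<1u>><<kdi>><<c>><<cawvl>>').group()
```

Unlike `match`, `search` isn't anchored — it looks for the pattern anywhere in the string.
The match spans [0:6] → '<<1u>>'.
Captured: group 1 = '1u'.

'<<1u>>'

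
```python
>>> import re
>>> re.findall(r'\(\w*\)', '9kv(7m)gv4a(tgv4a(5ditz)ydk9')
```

['(7m)', '(5ditz)']

`findall` yields the raw match text (2 of them) because the pattern has no groups.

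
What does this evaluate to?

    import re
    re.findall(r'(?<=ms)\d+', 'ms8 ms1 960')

['8', '1']

The positive lookaround only admits positions where the adjacent text matches; those characters stay outside the span.
Scanning left to right: at [2:3] → '8'; at [6:7] → '1'.
Since nothing is captured, `findall` lists the 2 matched substrings directly.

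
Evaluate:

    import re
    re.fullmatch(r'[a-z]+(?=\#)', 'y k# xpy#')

None

Because the assertion is zero-width, the text it checks is not consumed and won't appear in the result.
`re.fullmatch` requires the pattern to consume the entire string.
Here the pattern can't cover the whole string, so the call returns None.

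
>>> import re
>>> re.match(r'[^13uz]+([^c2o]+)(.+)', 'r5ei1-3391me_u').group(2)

'u'

The match spans [0:14] → 'r5ei1-3391me_u'.
Captured: group 1 = '1-3391me_', group 2 = 'u'.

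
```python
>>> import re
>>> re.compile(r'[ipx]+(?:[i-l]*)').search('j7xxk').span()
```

(2, 5)

This matches one or more of one of [ipx]; then zero or more of a character in [i-l] (non-capturing group).
`re.search` tries every starting position until one works.
The match spans [2:5] → 'xxk'.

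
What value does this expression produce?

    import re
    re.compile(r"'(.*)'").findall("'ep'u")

['ep']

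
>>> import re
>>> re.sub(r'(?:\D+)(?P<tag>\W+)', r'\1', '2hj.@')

'2@'

This matches one or more of a non-digit (non-capturing group); then one or more of a non-word character (captured as 'tag').
`\1` in the replacement pulls in group 1's text for each match.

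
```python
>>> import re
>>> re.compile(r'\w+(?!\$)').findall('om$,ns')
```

A negative assertion filters positions out without eating any characters.
Scanning left to right: at [0:1] → 'o'; at [4:6] → 'ns'.
Since nothing is captured, `findall` lists the 2 matched substrings directly.

['o', 'ns']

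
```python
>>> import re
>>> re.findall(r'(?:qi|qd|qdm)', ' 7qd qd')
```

Walking the string: at [2:4] → 'qd'; at [5:7] → 'qd'.
With no groups in the pattern, `findall` gives back each whole match — 2 here.

['qd', 'qd']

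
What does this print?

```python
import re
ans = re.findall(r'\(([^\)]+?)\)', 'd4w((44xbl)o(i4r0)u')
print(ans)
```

Walking the string: at [3:11] match '((44xbl)', group 1 = '(44xbl'; at [12:18] match '(i4r0)', group 1 = 'i4r0'.
Because there's exactly one group, `findall` drops the full match and keeps group 1 from each hit.

['(44xbl', 'i4r0']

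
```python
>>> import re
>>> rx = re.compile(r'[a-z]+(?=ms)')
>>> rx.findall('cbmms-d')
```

Lookahead/lookbehind check context without consuming it, so the matched span excludes the asserted characters.
With no groups in the pattern, `findall` gives back each whole match — 1 here.

['cbm']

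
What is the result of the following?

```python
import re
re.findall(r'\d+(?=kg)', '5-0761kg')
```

['0761']

The lookaround is zero-width — it requires the adjacent text to match without consuming it, so the asserted text isn't part of the match.
Scanning left to right: at [2:6] → '0761'.
With no groups in the pattern, `findall` gives back each whole match — 1 here.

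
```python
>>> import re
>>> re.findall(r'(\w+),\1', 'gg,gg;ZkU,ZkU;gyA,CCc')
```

['gg', 'ZkU']

`\1` is not a pattern — it's the concrete string captured by group 1, re-applied verbatim.
`findall` collects group 1 from each match (2 total).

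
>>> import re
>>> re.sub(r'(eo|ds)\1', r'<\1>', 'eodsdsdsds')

'eo<ds><ds>'

After group 1 captures some text, `\1` only succeeds where that same text appears again.
Matches: at [2:6] → 'dsds'; at [6:10] → 'dsds'.
`\1` in the replacement pulls in group 1's text for each match.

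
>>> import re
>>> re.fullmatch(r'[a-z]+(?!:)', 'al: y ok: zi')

The negative lookaround is zero-width — it rules out positions where the adjacent text would match, without consuming anything.
`re.fullmatch` requires the pattern to consume the entire string.
Here there's no way to consume every character, so the call returns None.

None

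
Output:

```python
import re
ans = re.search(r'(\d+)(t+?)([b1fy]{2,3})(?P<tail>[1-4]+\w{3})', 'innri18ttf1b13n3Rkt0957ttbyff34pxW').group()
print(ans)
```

18ttf1b13n3R

The pattern matches one or more of a digit (captured); then one or more of a literal 't' (lazy) (captured); then 2 to 3 of one of [b1fy] (captured); then one or more of a character in [1-4], then exactly 3 of a word character (captured as 'tail').
`search` walks the string left to right and returns the first match it finds.
The match spans [5:17] → '18ttf1b13n3R'.
Captured: group 1 = '18', group 2 = 'tt', group 3 = 'f1b', group 4 = '13n3R'.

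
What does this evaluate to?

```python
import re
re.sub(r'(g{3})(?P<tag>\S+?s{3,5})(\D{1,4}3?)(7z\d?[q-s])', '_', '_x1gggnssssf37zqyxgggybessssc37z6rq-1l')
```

'_x1_yx_q-1l'

This matches exactly 3 of a literal 'g' (captured); then one or more of a non-whitespace character (lazy), then 3 to 5 of the literal 's' (captured as 'tag'); then 1 to 4 of a non-digit, then optionally a literal '3' (captured); then the literal '7z', then optionally a digit, then a character in [q-s] (captured).
With the lazy modifier that quantifier settles for the fewest repetitions that let the rest of the pattern succeed (the atoms after it are unaffected and can still be greedy).
Matches: at [3:16] → 'gggnssssf37zq'; at [18:34] → 'gggybessssc37z6r'.
Every occurrence is swapped for '_'.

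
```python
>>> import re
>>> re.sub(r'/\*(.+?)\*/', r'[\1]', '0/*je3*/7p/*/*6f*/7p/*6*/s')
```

'0[je3]7p[/*6f]7p[6]s'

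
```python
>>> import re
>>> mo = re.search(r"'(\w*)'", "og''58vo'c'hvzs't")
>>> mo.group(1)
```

`re.search` scans for the first position where the pattern succeeds.
The match spans [2:4] → "''".
Captured: group 1 = ''.

''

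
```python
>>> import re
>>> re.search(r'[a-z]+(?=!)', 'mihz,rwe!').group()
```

'rwe'

The lookaround is zero-width — it requires the adjacent text to match without consuming it, so the asserted text isn't part of the match.
`search` walks the string left to right and returns the first match it finds.
The match spans [5:8] → 'rwe'.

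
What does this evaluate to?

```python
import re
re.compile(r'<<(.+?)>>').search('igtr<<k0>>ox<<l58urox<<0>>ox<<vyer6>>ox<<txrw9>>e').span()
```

Because the quantifier is non-greedy, it stops expanding at the earliest point where the rest of the pattern can succeed.
The match spans [4:10] → '<<k0>>'.

(4, 10)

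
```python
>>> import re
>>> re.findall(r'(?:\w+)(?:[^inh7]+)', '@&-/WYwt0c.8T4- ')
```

['WYwt0c.8T4- ']

The pattern matches one or more of a word character (non-capturing group); then one or more of any character except [inh7] (non-capturing group).
Scanning left to right: at [4:16] → 'WYwt0c.8T4- '.
With no groups in the pattern, `findall` gives back each whole match — 1 here.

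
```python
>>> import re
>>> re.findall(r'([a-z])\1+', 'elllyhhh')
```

After group 1 captures some text, `\1` only succeeds where that same text appears again.
Because there's exactly one group, `findall` drops the full match and keeps group 1 from each hit.

['l', 'h']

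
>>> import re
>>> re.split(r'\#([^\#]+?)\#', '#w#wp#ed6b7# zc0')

Matches to split on: at [0:3] → '#w#'; at [5:12] → '#ed6b7#'.
`re.split` interleaves the captured-group text with the surrounding fragments.

['', 'w', 'wp', 'ed6b7', ' zc0']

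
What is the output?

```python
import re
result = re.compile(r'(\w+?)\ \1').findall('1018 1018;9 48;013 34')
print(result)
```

A backreference is literal: `\1` must see the identical characters the first group matched.
Matches: at [0:9] match '1018 1018', group 1 = '1018'; at [17:20] match '3 3', group 1 = '3'.
One capturing group, so `findall` returns just the captured substring from each match — 2 in all.

['1018', '3']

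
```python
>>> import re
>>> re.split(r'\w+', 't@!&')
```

['', '@!&']

The pattern matches one or more of a word character.
Matches to split on: at [0:1] → 't'.
Splitting on the pattern gives 2 pieces.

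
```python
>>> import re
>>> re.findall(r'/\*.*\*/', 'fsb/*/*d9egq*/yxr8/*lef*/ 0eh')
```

['/*/*d9egq*/yxr8/*lef*/']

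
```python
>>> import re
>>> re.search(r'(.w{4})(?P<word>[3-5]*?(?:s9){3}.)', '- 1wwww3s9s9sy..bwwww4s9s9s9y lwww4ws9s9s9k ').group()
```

'bwwww4s9s9s9y'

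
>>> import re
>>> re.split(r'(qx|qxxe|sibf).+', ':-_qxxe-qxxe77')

[':-_', 'qx', '']

Alternation isn't longest-match — the leftmost alternative that fits at this position is chosen.
Matches to split on: at [3:14] → 'qxxe-qxxe77'.
Because the pattern has a capturing group, `split` also inserts each captured text between the pieces.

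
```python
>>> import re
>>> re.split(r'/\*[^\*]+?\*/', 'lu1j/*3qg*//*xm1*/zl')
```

['lu1j', '', 'zl']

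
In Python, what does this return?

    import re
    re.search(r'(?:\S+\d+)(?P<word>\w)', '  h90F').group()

'h90F'

The match spans [2:6] → 'h90F'.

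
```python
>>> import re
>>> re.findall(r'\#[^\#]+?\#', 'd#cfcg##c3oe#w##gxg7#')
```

['#cfcg#', '#c3oe#', '#gxg7#']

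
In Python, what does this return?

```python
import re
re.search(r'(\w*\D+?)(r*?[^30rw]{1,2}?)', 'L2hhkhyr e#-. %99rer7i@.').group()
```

'L2hhkhyr e'

The pattern matches zero or more of a word character, then one or more of a non-digit (lazy) (captured); then zero or more of the literal 'r' (lazy), then 1 to 2 of any character except [30rw] (lazy) (captured).
`re.search` scans for the first position where the pattern succeeds.
The match spans [0:10] → 'L2hhkhyr e'.
Captured: group 1 = 'L2hhkhyr ', group 2 = 'e'.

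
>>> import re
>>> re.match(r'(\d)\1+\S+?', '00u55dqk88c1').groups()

('0',)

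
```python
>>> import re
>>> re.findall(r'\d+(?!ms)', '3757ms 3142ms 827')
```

The negative lookahead/lookbehind blocks any match where the forbidden context is present.
Walking the string: at [0:3] → '375'; at [7:10] → '314'; at [14:17] → '827'.
`findall` yields the raw match text (3 of them) because the pattern has no groups.

['375', '314', '827']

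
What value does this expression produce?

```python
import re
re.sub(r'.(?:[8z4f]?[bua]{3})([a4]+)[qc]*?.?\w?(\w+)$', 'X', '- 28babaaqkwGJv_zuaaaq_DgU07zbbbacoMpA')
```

'- X'

Each match is replaced by 'X'.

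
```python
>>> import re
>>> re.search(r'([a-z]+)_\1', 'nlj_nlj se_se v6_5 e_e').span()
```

(0, 7)

The backreference `\1` re-matches whatever the first group consumed, character for character.
Unlike `match`, `search` isn't anchored — it looks for the pattern anywhere in the string.
The match spans [0:7] → 'nlj_nlj'.
Captured: group 1 = 'nlj'.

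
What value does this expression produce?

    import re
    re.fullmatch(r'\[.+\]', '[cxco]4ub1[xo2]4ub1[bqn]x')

None

`re.fullmatch` is like wrapping the pattern in `^…$` (in single-line mode).
Here there's no way to consume every character, so the call returns None.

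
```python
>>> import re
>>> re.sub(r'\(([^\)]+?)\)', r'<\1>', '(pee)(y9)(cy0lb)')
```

Matches: at [0:5] → '(pee)'; at [5:9] → '(y9)'; at [9:16] → '(cy0lb)'.
Each match is replaced using the text its own group 1 captured.

'<pee><y9><cy0lb>'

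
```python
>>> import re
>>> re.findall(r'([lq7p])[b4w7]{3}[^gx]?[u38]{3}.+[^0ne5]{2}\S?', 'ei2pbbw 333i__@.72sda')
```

With a single group, `findall` returns only what that group captured — 1 item.

['p']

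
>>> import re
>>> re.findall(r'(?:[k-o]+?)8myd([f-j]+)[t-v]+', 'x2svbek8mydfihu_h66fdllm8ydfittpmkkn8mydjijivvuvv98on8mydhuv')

Pattern: one or more of a character in [k-o] (lazy) (non-capturing group); then a literal '8', then the literal 'myd'; then one or more of a character in [f-j] (captured); then one or more of a character in [t-v].
Matches: at [6:15] match 'k8mydfihu', group 1 = 'fih'; at [32:49] match 'mkkn8mydjijivvuvv', group 1 = 'jiji'; at [51:60] match 'on8mydhuv', group 1 = 'h'.
With a single group, `findall` returns only what that group captured — 3 items.

['fih', 'jiji', 'h']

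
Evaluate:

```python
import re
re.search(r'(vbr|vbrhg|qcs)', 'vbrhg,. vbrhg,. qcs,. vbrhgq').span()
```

(0, 3)

The regex engine tests alternatives in the order written; an earlier branch that matches wins even if a later one would match more.
The match spans [0:3] → 'vbr'.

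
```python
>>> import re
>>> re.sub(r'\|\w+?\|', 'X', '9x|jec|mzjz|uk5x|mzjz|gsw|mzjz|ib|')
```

'9xXmzjzXmzjzXmzjzX'

Matches: at [2:7] → '|jec|'; at [11:17] → '|uk5x|'; at [21:26] → '|gsw|'; at [30:34] → '|ib|'.
Each match is replaced by 'X'.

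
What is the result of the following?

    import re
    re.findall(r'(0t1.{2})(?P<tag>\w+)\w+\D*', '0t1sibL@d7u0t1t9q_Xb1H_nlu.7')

[('0t1si', 'b'), ('0t1t9', 'q_Xb1H_nl')]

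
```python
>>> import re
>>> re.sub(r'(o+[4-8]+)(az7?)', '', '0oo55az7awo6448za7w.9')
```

'0awo6448za7w.9'

This matches one or more of a literal 'o', then one or more of a character in [4-8] (captured); then the literal 'az', then optionally a literal '7' (captured).
Matches: at [1:8] → 'oo55az7'.
`sub` substitutes '' at each match site.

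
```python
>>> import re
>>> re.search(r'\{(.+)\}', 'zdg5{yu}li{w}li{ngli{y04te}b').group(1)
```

`search` walks the string left to right and returns the first match it finds.
The match spans [4:27] → '{yu}li{w}li{ngli{y04te}'.
Captured: group 1 = 'yu}li{w}li{ngli{y04te'.

'yu}li{w}li{ngli{y04te'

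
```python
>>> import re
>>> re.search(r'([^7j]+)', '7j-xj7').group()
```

'-x'

The match spans [2:4] → '-x'.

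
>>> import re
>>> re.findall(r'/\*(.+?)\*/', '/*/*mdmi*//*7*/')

Scanning left to right: at [0:10] match '/*/*mdmi*/', group 1 = '/*mdmi'; at [10:15] match '/*7*/', group 1 = '7'.
`findall` collects group 1 from each match (2 total).

['/*mdmi', '7']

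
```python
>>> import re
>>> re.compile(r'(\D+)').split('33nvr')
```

['33', 'nvr', '']

`re.split` interleaves the captured-group text with the surrounding fragments.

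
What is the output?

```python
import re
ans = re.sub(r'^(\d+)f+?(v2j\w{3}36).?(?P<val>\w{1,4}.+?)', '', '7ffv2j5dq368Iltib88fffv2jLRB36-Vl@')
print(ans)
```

88fffv2jLRB36-Vl@

This matches anchored at the start of the string; then one or more of a digit (captured); then one or more of a literal 'f' (lazy); then the literal 'v2j', then exactly 3 of a word character, then the literal '36' (captured); then optionally any character; then 1 to 4 of a word character, then one or more of any character (lazy) (captured as 'val').
The `?` after the quantifier makes it lazy — it takes as little as possible before letting the rest of the pattern try.
Matches: at [0:17] → '7ffv2j5dq368Iltib'.
Every occurrence is swapped for ''.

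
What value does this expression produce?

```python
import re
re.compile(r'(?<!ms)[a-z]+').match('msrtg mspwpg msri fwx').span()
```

(0, 5)

`re.match` won't scan ahead — the pattern has to work from the very first character.
The match spans [0:5] → 'msrtg'.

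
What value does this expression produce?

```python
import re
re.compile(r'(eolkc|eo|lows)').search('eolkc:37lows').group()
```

Branches in `(...|...)` are attempted left-to-right; the first branch that allows the whole pattern to succeed is taken.
`re.search` tries every starting position until one works.
The match spans [0:5] → 'eolkc'.
Captured: group 1 = 'eolkc'.

'eolkc'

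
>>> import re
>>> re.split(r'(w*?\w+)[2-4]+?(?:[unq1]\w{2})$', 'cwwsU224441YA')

['', 'cwwsU2244', '']

With a capturing group present, the delimiter's captured portion is kept in the result list.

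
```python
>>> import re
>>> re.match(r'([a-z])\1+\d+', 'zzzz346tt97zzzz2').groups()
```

('z',)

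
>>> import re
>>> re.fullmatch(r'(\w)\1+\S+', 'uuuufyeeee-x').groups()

The match spans [0:12] → 'uuuufyeeee-x'.
Captured: group 1 = 'u'.

('u',)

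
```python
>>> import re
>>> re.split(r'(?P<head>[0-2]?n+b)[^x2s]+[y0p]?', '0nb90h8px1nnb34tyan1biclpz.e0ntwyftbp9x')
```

['', '0nb', 'x', '1nnb', 'x']

The pattern matches optionally a character in [0-2], then one or more of a literal 'n', then the literal 'b' (captured as 'head'); then one or more of any character except [x2s], then optionally one of [y0p].
Matches to split on: at [0:8] → '0nb90h8p'; at [9:38] → '1nnb34tyan1biclpz.e0ntwyftbp9'.
Because the pattern has a capturing group, `split` also inserts each captured text between the pieces.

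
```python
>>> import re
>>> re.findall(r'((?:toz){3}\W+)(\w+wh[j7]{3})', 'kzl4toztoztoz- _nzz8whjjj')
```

[('toztoztoz- ', '_nzz8whjjj')]

This matches the literal 'toz' repeated 3 times, then one or more of a non-word character (captured); then one or more of a word character, then the literal 'wh', then exactly 3 of one of [j7] (captured).
Scanning left to right: at [4:25] match 'toztoztoz- _nzz8whjjj', groups = ('toztoztoz- ', '_nzz8whjjj').
2 groups means the one result is a tuple of 2 captured strings — 1 here.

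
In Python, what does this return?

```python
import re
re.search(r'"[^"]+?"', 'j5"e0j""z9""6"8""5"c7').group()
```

'"e0j"'

`re.search` tries every starting position until one works.
The match spans [2:7] → '"e0j"'.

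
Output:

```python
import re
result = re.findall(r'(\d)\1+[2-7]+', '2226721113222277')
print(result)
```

['2', '1']

After group 1 captures some text, `\1` only succeeds where that same text appears again.
Because there's exactly one group, `findall` drops the full match and keeps group 1 from each hit.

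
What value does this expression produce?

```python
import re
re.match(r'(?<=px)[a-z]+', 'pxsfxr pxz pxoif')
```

The positive lookaround only admits positions where the adjacent text matches; those characters stay outside the span.
`match` is anchored at position 0; if the pattern doesn't fit there, it returns None.
Here the string doesn't start with a match, so the call returns None.

None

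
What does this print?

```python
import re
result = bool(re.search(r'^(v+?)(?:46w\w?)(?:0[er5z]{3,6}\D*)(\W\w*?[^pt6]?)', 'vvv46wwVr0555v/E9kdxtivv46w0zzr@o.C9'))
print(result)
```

Here no position works, so the call returns None, and `bool(None)` is False.

False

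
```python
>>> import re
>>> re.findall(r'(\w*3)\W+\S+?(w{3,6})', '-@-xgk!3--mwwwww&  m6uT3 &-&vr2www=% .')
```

This matches zero or more of a word character, then a literal '3' (captured); then one or more of a non-word character; then one or more of a non-whitespace character (lazy); then 3 to 6 of a literal 'w' (captured).
With the lazy modifier that quantifier settles for the fewest repetitions that let the rest of the pattern succeed (the atoms after it are unaffected and can still be greedy).
Walking the string: at [7:16] match '3--mwwwww', groups = ('3', 'wwwww'); at [19:34] match 'm6uT3 &-&vr2www', groups = ('m6uT3', 'www').
`findall` packs the 2 group values into a tuple for every match.

[('3', 'wwwww'), ('m6uT3', 'www')]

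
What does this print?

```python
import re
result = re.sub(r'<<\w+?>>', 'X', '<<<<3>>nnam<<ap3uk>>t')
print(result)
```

<<XnnamXt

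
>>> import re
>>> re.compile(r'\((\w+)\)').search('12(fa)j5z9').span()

The match spans [2:6] → '(fa)'.

(2, 6)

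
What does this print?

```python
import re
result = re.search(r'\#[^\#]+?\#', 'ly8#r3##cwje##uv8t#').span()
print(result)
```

(3, 7)

The match spans [3:7] → '#r3#'.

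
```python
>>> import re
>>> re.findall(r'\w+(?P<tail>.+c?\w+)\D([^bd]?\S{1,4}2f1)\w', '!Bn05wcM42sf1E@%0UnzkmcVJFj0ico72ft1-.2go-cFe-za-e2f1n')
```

Pattern: one or more of a word character; then one or more of any character, then optionally the literal 'c', then one or more of a word character (captured as 'tail'); then a non-digit; then optionally any character except [bd], then 1 to 4 of a non-whitespace character, then the literal '2f1' (captured); then a word character.
Scanning left to right: at [1:54] match 'Bn05wcM42sf1E@%0UnzkmcVJFj0ico72ft1-.2go-cFe-za-e2f1n', groups = ('@%0UnzkmcVJFj0ico72ft1-.2go-cFe-za', 'e2f1').
With 2 capturing groups, `findall` returns a 2-tuple per match.

[('@%0UnzkmcVJFj0ico72ft1-.2go-cFe-za', 'e2f1')]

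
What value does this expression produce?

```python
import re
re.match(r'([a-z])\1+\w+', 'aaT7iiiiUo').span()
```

After group 1 captures some text, `\1` only succeeds where that same text appears again.
With `match`, the pattern is implicitly anchored at the beginning.
The match spans [0:10] → 'aaT7iiiiUo'.
Captured: group 1 = 'a'.

(0, 10)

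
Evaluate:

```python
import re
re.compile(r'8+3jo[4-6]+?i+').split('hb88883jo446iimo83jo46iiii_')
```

Splitting on the pattern gives 3 pieces.

['hb', 'mo', '_']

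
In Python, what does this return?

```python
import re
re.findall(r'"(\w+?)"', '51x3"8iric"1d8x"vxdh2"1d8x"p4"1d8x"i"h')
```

With a single group, `findall` returns only what that group captured — 4 items.

['8iric', 'vxdh2', 'p4', 'i']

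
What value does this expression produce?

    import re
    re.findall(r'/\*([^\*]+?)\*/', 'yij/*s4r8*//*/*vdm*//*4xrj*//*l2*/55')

['s4r8', 'vdm', '4xrj', 'l2']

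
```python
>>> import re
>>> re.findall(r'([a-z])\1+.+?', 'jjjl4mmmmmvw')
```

After group 1 captures some text, `\1` only succeeds where that same text appears again.
Walking the string: at [0:4] match 'jjjl', group 1 = 'j'; at [5:11] match 'mmmmmv', group 1 = 'm'.
Because there's exactly one group, `findall` drops the full match and keeps group 1 from each hit.

['j', 'm']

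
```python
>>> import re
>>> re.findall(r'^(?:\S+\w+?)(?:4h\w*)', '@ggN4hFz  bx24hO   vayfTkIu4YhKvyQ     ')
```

['@ggN4hFz']

This matches anchored at the start of the string; then one or more of a non-whitespace character, then one or more of a word character (lazy) (non-capturing group); then the literal '4h', then zero or more of a word character (non-capturing group).
Walking the string: at [0:8] → '@ggN4hFz'.
With no groups in the pattern, `findall` gives back each whole match — 1 here.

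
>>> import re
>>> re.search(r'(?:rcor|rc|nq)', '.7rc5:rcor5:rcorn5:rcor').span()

(2, 4)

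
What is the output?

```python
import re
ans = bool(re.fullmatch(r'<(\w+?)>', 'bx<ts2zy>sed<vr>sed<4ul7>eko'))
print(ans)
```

False

For `fullmatch`, every character of the input must be accounted for by the pattern.
Here the pattern can't cover the whole string, so the call returns None, and `bool(None)` is False.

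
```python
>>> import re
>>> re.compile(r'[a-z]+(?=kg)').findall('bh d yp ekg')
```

The `(?=…)`/`(?<=…)` assertion just peeks at neighbouring text; it doesn't advance the match position.
Since nothing is captured, `findall` lists the 1 matched substring directly.

['e']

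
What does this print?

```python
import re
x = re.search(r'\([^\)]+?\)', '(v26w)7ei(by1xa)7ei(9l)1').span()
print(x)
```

(0, 6)

The match spans [0:6] → '(v26w)'.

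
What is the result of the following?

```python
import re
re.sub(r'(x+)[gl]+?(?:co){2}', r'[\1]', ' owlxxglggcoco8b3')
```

' owl[xx]8b3'

The replacement refers to a captured group, so each match is rewritten using its own captured text.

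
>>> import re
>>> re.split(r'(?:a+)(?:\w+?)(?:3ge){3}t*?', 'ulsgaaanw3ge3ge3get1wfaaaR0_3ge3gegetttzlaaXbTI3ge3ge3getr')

['ulsg', 't1wf', 'tr']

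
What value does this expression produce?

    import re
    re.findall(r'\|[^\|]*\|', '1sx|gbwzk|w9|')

With no groups in the pattern, `findall` gives back each whole match — 1 here.

['|gbwzk|']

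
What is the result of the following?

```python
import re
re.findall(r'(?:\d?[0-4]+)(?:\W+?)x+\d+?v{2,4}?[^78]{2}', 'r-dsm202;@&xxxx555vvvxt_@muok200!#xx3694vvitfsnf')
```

['202;@&xxxx555vvvx', '200!#xx3694vvit']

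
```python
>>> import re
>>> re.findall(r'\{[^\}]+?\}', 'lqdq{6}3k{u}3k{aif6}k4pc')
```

Walking the string: at [4:7] → '{6}'; at [9:12] → '{u}'; at [14:20] → '{aif6}'.
`findall` yields the raw match text (3 of them) because the pattern has no groups.

['{6}', '{u}', '{aif6}']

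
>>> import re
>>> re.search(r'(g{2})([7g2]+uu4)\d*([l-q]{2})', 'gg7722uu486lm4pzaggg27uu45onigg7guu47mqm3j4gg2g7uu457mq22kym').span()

(0, 13)

The pattern matches exactly 2 of a literal 'g' (captured); then one or more of one of [7g2], then the literal 'uu4' (captured); then zero or more of a digit; then exactly 2 of a character in [l-q] (captured).
`re.search` tries every starting position until one works.
The match spans [0:13] → 'gg7722uu486lm'.
Captured: group 1 = 'gg', group 2 = '7722uu4', group 3 = 'lm'.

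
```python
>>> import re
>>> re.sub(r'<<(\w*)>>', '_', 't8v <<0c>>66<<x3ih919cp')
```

't8v _66<<x3ih919cp'

`sub` substitutes '_' at each match site.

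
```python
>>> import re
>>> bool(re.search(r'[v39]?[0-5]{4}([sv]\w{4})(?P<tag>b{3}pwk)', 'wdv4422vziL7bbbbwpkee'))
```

False

This matches optionally one of [v39], then exactly 4 of a character in [0-5]; then one of [sv], then exactly 4 of a word character (captured); then exactly 3 of a literal 'b', then the literal 'pwk' (captured as 'tag').
`search` walks the string left to right and returns the first match it finds.
Here the pattern never matches, so the call returns None, and `bool(None)` is False.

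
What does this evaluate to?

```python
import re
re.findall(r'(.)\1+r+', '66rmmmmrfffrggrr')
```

['6', 'm', 'f', 'g']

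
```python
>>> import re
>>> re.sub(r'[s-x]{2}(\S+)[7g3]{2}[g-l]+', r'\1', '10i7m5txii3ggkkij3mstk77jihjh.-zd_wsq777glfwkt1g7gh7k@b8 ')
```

'10i7m5ii3ggkkij3mstk77jihjh.-zd_wsq777glfwkt1g7k@b8 '

The replacement refers to a captured group, so each match is rewritten using its own captured text.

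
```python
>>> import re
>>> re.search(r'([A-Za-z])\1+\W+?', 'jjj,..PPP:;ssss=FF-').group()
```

'jjj,'

`\1` has to match the exact text group 1 already captured.
Unlike `match`, `search` isn't anchored — it looks for the pattern anywhere in the string.
The match spans [0:4] → 'jjj,'.
Captured: group 1 = 'j'.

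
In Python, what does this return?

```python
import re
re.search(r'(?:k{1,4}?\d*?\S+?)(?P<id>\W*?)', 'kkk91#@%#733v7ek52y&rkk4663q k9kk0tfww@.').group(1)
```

''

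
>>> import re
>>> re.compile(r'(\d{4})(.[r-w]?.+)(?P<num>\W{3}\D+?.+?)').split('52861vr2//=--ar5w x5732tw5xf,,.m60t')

Pattern: exactly 4 of a digit (captured); then any character, then optionally a character in [r-w], then one or more of any character (captured); then exactly 3 of a non-word character, then one or more of a non-digit (lazy), then one or more of any character (lazy) (captured as 'num').
A `+?`/`*?`/`{m,n}?` starts at its minimum and grows only as far as needed for what follows to match.
Matches to split on: at [0:33] → '52861vr2//=--ar5w x5732tw5xf,,.m6'.
With a capturing group present, the delimiter's captured portion is kept in the result list.

['', '5286', '1vr2//=--ar5w x5732tw5xf', ',,.m6', '0t']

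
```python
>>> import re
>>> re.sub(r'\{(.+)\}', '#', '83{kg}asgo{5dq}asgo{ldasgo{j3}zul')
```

Each match is replaced by '#'.

'83#zul'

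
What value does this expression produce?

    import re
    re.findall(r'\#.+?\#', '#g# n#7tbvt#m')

['#g#', '#7tbvt#']

A non-greedy quantifier consumes as few characters as it can — just enough that the remainder of the pattern still matches from where it stops; whatever follows it matches normally.
Walking the string: at [0:3] → '#g#'; at [5:12] → '#7tbvt#'.
Since nothing is captured, `findall` lists the 2 matched substrings directly.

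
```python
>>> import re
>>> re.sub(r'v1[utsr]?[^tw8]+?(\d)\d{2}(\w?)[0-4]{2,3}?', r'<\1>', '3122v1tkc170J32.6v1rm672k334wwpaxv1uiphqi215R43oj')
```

'3122<1>.6<6>4wwpax<2>oj'

Pattern: the literal 'v1', then optionally one of [utsr], then one or more of any character except [tw8] (lazy); then a digit (captured); then exactly 2 of a digit; then optionally a word character (captured); then 2 to 3 of a character in [0-4] (lazy).
Because the quantifier is non-greedy, it stops expanding at the earliest point where the rest of the pattern can succeed.
Matches: at [4:15] → 'v1tkc170J32'; at [17:27] → 'v1rm672k33'; at [33:47] → 'v1uiphqi215R43'.
`\1` in the replacement pulls in group 1's text for each match.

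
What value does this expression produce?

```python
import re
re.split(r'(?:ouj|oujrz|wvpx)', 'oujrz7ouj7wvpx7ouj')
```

['', 'rz7', '7', '7', '']

Alternation tries branches left to right and keeps the first one that lets the overall match succeed at that position.
Matches to split on: at [0:3] → 'ouj'; at [6:9] → 'ouj'; at [10:14] → 'wvpx'; at [15:18] → 'ouj'.
The string is cut at each match, leaving 5 pieces.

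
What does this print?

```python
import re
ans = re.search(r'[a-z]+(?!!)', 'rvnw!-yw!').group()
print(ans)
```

rvn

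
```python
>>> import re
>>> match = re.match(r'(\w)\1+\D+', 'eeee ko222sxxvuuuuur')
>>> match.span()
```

(0, 7)

`re.match` only tries the pattern at the start of the string.
The match spans [0:7] → 'eeee ko'.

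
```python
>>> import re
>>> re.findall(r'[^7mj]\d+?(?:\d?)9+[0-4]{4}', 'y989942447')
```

['y98994244']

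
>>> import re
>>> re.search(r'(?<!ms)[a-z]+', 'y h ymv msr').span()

Because the assertion is negative and zero-width, positions next to the forbidden text are skipped.
The match spans [0:1] → 'y'.

(0, 1)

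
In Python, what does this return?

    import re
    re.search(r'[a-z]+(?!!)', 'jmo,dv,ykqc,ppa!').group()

'jmo'

The negative lookaround is zero-width — it rules out positions where the adjacent text would match, without consuming anything.
The match spans [0:3] → 'jmo'.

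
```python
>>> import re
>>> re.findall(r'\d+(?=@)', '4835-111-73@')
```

Lookahead/lookbehind check context without consuming it, so the matched span excludes the asserted characters.
Scanning left to right: at [9:11] → '73'.
`findall` yields the raw match text (1 of them) because the pattern has no groups.

['73']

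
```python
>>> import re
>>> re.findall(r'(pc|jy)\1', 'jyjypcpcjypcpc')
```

['jy', 'pc', 'pc']

A backreference is literal: `\1` must see the identical characters the first group matched.
Scanning left to right: at [0:4] match 'jyjy', group 1 = 'jy'; at [4:8] match 'pcpc', group 1 = 'pc'; at [10:14] match 'pcpc', group 1 = 'pc'.
`findall` collects group 1 from each match (3 total).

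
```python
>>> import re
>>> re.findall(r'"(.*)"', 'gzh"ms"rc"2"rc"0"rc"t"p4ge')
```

Matches: at [3:22] match '"ms"rc"2"rc"0"rc"t"', group 1 = 'ms"rc"2"rc"0"rc"t'.
With a single group, `findall` returns only what that group captured — 1 item.

['ms"rc"2"rc"0"rc"t']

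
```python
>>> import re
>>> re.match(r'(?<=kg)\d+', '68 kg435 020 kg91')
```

With `match`, the pattern is implicitly anchored at the beginning.
Here the pattern fails at index 0, so the call returns None.

None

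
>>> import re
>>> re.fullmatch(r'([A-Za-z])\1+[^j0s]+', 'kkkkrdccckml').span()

`\1` has to match the exact text group 1 already captured.
`re.fullmatch` requires the pattern to consume the entire string.
The match spans [0:12] → 'kkkkrdccckml'.
Captured: group 1 = 'k'.

(0, 12)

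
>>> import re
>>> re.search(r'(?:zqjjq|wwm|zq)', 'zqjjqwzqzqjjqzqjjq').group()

'zqjjq'

The regex engine tests alternatives in the order written; an earlier branch that matches wins even if a later one would match more.
The match spans [0:5] → 'zqjjq'.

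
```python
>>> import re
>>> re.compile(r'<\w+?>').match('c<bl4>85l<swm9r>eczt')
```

`re.match` only tries the pattern at the start of the string.
Here the string doesn't start with a match, so the call returns None.

None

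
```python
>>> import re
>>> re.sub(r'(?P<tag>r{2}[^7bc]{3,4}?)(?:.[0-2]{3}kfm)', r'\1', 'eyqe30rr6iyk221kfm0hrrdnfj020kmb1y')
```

'eyqe30rr6iy0hrrdnfj020kmb1y'

Pattern: exactly 2 of a literal 'r', then 3 to 4 of any character except [7bc] (lazy) (captured as 'tag'); then any character, then exactly 3 of a character in [0-2], then the literal 'kfm' (non-capturing group).
Matches: at [6:18] → 'rr6iyk221kfm'.
Each match is replaced using the text its own group 1 captured.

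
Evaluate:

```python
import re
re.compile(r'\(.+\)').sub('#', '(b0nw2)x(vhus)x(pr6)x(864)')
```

'#'

Matches: at [0:26] → '(b0nw2)x(vhus)x(pr6)x(864)'.
`sub` substitutes '#' at each match site.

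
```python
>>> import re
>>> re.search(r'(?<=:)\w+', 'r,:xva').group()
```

'xva'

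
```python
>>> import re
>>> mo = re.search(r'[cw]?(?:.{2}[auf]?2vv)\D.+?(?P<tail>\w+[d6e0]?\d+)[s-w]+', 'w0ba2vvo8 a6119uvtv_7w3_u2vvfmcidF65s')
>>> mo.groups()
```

('a6119uvtv_7w3_u2vvfmcidF65',)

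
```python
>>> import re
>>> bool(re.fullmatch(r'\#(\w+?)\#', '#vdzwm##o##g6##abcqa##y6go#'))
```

False

`re.fullmatch` is like wrapping the pattern in `^…$` (in single-line mode).
Here the pattern can't cover the whole string, so the call returns None, and `bool(None)` is False.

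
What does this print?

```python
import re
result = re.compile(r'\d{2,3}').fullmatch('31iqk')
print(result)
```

This matches 2 to 3 of a digit.
`fullmatch` succeeds only if the pattern covers the string from start to end.
Here there's no way to consume every character, so the call returns None.

None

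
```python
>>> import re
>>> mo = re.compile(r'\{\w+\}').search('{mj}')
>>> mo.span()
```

(0, 4)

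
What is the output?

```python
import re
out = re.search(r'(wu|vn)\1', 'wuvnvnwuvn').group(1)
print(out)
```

vn

The match spans [2:6] → 'vnvn'.
Captured: group 1 = 'vn'.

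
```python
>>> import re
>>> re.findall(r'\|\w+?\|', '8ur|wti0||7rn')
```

['|wti0|']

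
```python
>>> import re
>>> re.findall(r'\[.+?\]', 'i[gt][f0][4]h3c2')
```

['[gt]', '[f0]', '[4]']

Lazy quantifiers expand one character at a time until the remainder of the pattern can match.
Since nothing is captured, `findall` lists the 3 matched substrings directly.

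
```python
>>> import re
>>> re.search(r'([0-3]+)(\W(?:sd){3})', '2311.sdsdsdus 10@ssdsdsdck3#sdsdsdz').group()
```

This matches one or more of a character in [0-3] (captured); then a non-word character, then the literal 'sd' repeated 3 times (captured).
`search` walks the string left to right and returns the first match it finds.
The match spans [0:11] → '2311.sdsdsd'.
Captured: group 1 = '2311', group 2 = '.sdsdsd'.

'2311.sdsdsd'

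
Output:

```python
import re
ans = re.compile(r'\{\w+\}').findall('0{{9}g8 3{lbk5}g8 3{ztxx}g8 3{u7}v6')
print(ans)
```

With no groups in the pattern, `findall` gives back each whole match — 4 here.

['{9}', '{lbk5}', '{ztxx}', '{u7}']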